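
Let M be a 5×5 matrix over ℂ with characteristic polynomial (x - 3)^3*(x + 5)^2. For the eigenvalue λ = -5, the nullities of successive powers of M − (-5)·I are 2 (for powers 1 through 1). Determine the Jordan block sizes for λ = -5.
Block sizes for λ = -5: [1, 1]

From the dimensions of kernels of powers, the number of Jordan blocks of size at least j is d_j − d_{j−1} where d_j = dim ker(N^j) (with d_0 = 0). Computing the differences gives [2].
The number of blocks of size exactly k is (#blocks of size ≥ k) − (#blocks of size ≥ k + 1), so the partition is: 2 block(s) of size 1.
In nonincreasing order the block sizes are [1, 1].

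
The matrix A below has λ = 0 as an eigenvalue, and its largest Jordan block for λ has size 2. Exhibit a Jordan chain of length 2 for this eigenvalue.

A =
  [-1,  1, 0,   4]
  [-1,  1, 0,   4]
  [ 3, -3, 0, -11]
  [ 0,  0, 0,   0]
A Jordan chain for λ = 0 of length 2:
v_1 = (-1, -1, 3, 0)ᵀ
v_2 = (1, 0, 0, 0)ᵀ

Let N = A − (0)·I. We want v_2 with N^2 v_2 = 0 but N^1 v_2 ≠ 0; then v_{j-1} := N · v_j for j = 2, …, 2.

Pick v_2 = (1, 0, 0, 0)ᵀ.
Then v_1 = N · v_2 = (-1, -1, 3, 0)ᵀ.

Sanity check: (A − (0)·I) v_1 = (0, 0, 0, 0)ᵀ = 0. ✓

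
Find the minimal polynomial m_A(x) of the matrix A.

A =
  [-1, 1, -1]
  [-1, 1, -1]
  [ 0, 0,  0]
x^2

The characteristic polynomial is χ_A(x) = x^3, so the eigenvalues are known. The minimal polynomial is
  m_A(x) = Π_λ (x − λ)^{k_λ}
where k_λ is the size of the *largest* Jordan block for λ (equivalently, the smallest k with (A − λI)^k v = 0 for every generalised eigenvector v of λ).

  λ = 0: largest Jordan block has size 2, contributing (x − 0)^2

So m_A(x) = x^2 = x^2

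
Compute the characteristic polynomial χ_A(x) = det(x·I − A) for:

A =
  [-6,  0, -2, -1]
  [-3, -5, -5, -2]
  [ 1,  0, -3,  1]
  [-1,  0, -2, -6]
x^4 + 20*x^3 + 150*x^2 + 500*x + 625

Expanding det(x·I − A) (e.g. by cofactor expansion or by noting that A is similar to its Jordan form J, which has the same characteristic polynomial as A) gives
  χ_A(x) = x^4 + 20*x^3 + 150*x^2 + 500*x + 625
which factors as (x + 5)^4. The eigenvalues (with algebraic multiplicities) are λ = -5 with multiplicity 4.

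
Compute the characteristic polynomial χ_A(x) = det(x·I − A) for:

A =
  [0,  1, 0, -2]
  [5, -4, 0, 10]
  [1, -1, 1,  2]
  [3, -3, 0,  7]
x^4 - 4*x^3 + 6*x^2 - 4*x + 1

Expanding det(x·I − A) (e.g. by cofactor expansion or by noting that A is similar to its Jordan form J, which has the same characteristic polynomial as A) gives
  χ_A(x) = x^4 - 4*x^3 + 6*x^2 - 4*x + 1
which factors as (x - 1)^4. The eigenvalues (with algebraic multiplicities) are λ = 1 with multiplicity 4.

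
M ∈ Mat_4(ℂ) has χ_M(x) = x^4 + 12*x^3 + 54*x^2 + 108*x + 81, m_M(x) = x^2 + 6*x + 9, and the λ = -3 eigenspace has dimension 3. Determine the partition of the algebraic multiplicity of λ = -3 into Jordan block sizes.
Block sizes for λ = -3: [2, 1, 1]

Step 1 — from the characteristic polynomial, algebraic multiplicity of λ = -3 is 4. From dim ker(M − (-3)·I) = 3, there are exactly 3 Jordan blocks for λ = -3.
Step 2 — from the minimal polynomial, the factor (x + 3)^2 tells us the largest block for λ = -3 has size 2.
Step 3 — with total size 4, 3 blocks, and largest block 2, the block sizes (in nonincreasing order) are [2, 1, 1].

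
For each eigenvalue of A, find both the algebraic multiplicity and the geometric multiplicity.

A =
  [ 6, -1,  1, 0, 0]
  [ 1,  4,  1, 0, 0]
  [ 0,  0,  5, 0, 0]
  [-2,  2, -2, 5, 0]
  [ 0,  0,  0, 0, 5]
λ = 5: alg = 5, geom = 4

Step 1 — factor the characteristic polynomial to read off the algebraic multiplicities:
  χ_A(x) = (x - 5)^5

Step 2 — compute geometric multiplicities via the rank-nullity identity g(λ) = n − rank(A − λI):
  rank(A − (5)·I) = 1, so dim ker(A − (5)·I) = n − 1 = 4

Summary:
  λ = 5: algebraic multiplicity = 5, geometric multiplicity = 4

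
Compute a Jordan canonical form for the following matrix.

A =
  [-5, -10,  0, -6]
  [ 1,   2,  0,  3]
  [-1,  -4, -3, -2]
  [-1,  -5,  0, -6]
J_2(-3) ⊕ J_2(-3)

The characteristic polynomial is
  det(x·I − A) = x^4 + 12*x^3 + 54*x^2 + 108*x + 81 = (x + 3)^4

Eigenvalues and multiplicities (the geometric multiplicity of λ is n − rank(A − λI), which equals the number of Jordan blocks for λ):
  λ = -3: algebraic multiplicity = 4, geometric multiplicity = 2

Determining the block sizes for each eigenvalue:
  λ = -3: with am = 4 and gm = 2, the partition is not yet determined (e.g. several partitions of 4 into 2 parts exist). Let N = A − (-3)·I. Computing rank(N^1) = 2, rank(N^2) = 0; the number of blocks of size ≥ j is rank(N^{j−1}) − rank(N^j), giving [2, 2]. So we have 2 block(s) of size 2 → block sizes [2, 2]

Assembling the blocks gives a Jordan form
J =
  [-3,  1,  0,  0]
  [ 0, -3,  0,  0]
  [ 0,  0, -3,  1]
  [ 0,  0,  0, -3]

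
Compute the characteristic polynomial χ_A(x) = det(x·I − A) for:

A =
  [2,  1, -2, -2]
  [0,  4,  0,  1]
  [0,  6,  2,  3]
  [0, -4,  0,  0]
x^4 - 8*x^3 + 24*x^2 - 32*x + 16

Expanding det(x·I − A) (e.g. by cofactor expansion or by noting that A is similar to its Jordan form J, which has the same characteristic polynomial as A) gives
  χ_A(x) = x^4 - 8*x^3 + 24*x^2 - 32*x + 16
which factors as (x - 2)^4. The eigenvalues (with algebraic multiplicities) are λ = 2 with multiplicity 4.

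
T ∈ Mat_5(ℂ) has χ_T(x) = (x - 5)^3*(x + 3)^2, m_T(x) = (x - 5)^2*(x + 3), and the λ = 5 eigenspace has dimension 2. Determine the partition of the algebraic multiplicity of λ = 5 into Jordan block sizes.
Block sizes for λ = 5: [2, 1]

Step 1 — from the characteristic polynomial, algebraic multiplicity of λ = 5 is 3. From dim ker(T − (5)·I) = 2, there are exactly 2 Jordan blocks for λ = 5.
Step 2 — from the minimal polynomial, the factor (x − 5)^2 tells us the largest block for λ = 5 has size 2.
Step 3 — with total size 3, 2 blocks, and largest block 2, the block sizes (in nonincreasing order) are [2, 1].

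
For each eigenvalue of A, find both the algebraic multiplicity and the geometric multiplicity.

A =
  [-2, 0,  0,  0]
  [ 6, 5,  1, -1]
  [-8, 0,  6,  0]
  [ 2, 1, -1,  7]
λ = -2: alg = 1, geom = 1; λ = 6: alg = 3, geom = 2

Step 1 — factor the characteristic polynomial to read off the algebraic multiplicities:
  χ_A(x) = (x - 6)^3*(x + 2)

Step 2 — compute geometric multiplicities via the rank-nullity identity g(λ) = n − rank(A − λI):
  rank(A − (-2)·I) = 3, so dim ker(A − (-2)·I) = n − 3 = 1
  rank(A − (6)·I) = 2, so dim ker(A − (6)·I) = n − 2 = 2

Summary:
  λ = -2: algebraic multiplicity = 1, geometric multiplicity = 1
  λ = 6: algebraic multiplicity = 3, geometric multiplicity = 2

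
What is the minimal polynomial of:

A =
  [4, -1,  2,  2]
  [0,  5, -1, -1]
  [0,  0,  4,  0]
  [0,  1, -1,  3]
x^3 - 12*x^2 + 48*x - 64

The characteristic polynomial is χ_A(x) = (x - 4)^4, so the eigenvalues are known. The minimal polynomial is
  m_A(x) = Π_λ (x − λ)^{k_λ}
where k_λ is the size of the *largest* Jordan block for λ (equivalently, the smallest k with (A − λI)^k v = 0 for every generalised eigenvector v of λ).

  λ = 4: largest Jordan block has size 3, contributing (x − 4)^3

So m_A(x) = (x - 4)^3 = x^3 - 12*x^2 + 48*x - 64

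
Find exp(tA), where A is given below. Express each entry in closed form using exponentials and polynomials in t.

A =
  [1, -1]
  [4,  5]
e^{tA} =
  [-2*t*exp(3*t) + exp(3*t), -t*exp(3*t)]
  [4*t*exp(3*t), 2*t*exp(3*t) + exp(3*t)]

Strategy: write A = P · J · P⁻¹ where J is a Jordan canonical form, so e^{tA} = P · e^{tJ} · P⁻¹, and e^{tJ} can be computed block-by-block.

A has Jordan form
J =
  [3, 1]
  [0, 3]
(up to reordering of blocks).

Per-block formulas:
  For a 2×2 Jordan block J_2(3): exp(t · J_2(3)) = e^(3t)·(I + t·N), where N is the 2×2 nilpotent shift.

After assembling e^{tJ} and conjugating by P, we get:

e^{tA} =
  [-2*t*exp(3*t) + exp(3*t), -t*exp(3*t)]
  [4*t*exp(3*t), 2*t*exp(3*t) + exp(3*t)]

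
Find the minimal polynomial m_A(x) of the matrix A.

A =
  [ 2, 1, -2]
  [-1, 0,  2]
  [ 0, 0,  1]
x^2 - 2*x + 1

The characteristic polynomial is χ_A(x) = (x - 1)^3, so the eigenvalues are known. The minimal polynomial is
  m_A(x) = Π_λ (x − λ)^{k_λ}
where k_λ is the size of the *largest* Jordan block for λ (equivalently, the smallest k with (A − λI)^k v = 0 for every generalised eigenvector v of λ).

  λ = 1: largest Jordan block has size 2, contributing (x − 1)^2

So m_A(x) = (x - 1)^2 = x^2 - 2*x + 1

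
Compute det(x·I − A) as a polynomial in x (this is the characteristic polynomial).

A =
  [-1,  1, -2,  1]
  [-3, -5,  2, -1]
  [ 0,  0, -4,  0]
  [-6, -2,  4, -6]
x^4 + 16*x^3 + 96*x^2 + 256*x + 256

Expanding det(x·I − A) (e.g. by cofactor expansion or by noting that A is similar to its Jordan form J, which has the same characteristic polynomial as A) gives
  χ_A(x) = x^4 + 16*x^3 + 96*x^2 + 256*x + 256
which factors as (x + 4)^4. The eigenvalues (with algebraic multiplicities) are λ = -4 with multiplicity 4.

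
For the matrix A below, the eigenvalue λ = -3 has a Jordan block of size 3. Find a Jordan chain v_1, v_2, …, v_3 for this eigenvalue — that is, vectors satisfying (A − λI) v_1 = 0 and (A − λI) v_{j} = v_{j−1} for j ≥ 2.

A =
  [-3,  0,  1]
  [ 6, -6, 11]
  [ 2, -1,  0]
A Jordan chain for λ = -3 of length 3:
v_1 = (2, 4, 0)ᵀ
v_2 = (0, 6, 2)ᵀ
v_3 = (1, 0, 0)ᵀ

Let N = A − (-3)·I. We want v_3 with N^3 v_3 = 0 but N^2 v_3 ≠ 0; then v_{j-1} := N · v_j for j = 3, …, 2.

Pick v_3 = (1, 0, 0)ᵀ.
Then v_2 = N · v_3 = (0, 6, 2)ᵀ.
Then v_1 = N · v_2 = (2, 4, 0)ᵀ.

Sanity check: (A − (-3)·I) v_1 = (0, 0, 0)ᵀ = 0. ✓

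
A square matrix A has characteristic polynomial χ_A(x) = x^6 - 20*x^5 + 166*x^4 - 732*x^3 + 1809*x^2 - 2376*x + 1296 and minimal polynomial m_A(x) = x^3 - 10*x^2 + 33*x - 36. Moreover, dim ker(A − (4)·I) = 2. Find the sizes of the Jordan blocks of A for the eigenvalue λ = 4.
Block sizes for λ = 4: [1, 1]

Step 1 — from the characteristic polynomial, algebraic multiplicity of λ = 4 is 2. From dim ker(A − (4)·I) = 2, there are exactly 2 Jordan blocks for λ = 4.
Step 2 — from the minimal polynomial, the factor (x − 4) tells us the largest block for λ = 4 has size 1.
Step 3 — with total size 2, 2 blocks, and largest block 1, the block sizes (in nonincreasing order) are [1, 1].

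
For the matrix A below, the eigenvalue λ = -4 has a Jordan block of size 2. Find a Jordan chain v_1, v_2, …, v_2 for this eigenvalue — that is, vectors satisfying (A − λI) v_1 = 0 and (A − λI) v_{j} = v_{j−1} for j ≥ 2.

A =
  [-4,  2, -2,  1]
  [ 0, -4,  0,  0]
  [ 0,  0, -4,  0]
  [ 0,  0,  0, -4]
A Jordan chain for λ = -4 of length 2:
v_1 = (2, 0, 0, 0)ᵀ
v_2 = (0, 1, 0, 0)ᵀ

Let N = A − (-4)·I. We want v_2 with N^2 v_2 = 0 but N^1 v_2 ≠ 0; then v_{j-1} := N · v_j for j = 2, …, 2.

Pick v_2 = (0, 1, 0, 0)ᵀ.
Then v_1 = N · v_2 = (2, 0, 0, 0)ᵀ.

Sanity check: (A − (-4)·I) v_1 = (0, 0, 0, 0)ᵀ = 0. ✓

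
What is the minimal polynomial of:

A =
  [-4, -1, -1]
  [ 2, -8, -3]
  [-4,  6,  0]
x^3 + 12*x^2 + 48*x + 64

The characteristic polynomial is χ_A(x) = (x + 4)^3, so the eigenvalues are known. The minimal polynomial is
  m_A(x) = Π_λ (x − λ)^{k_λ}
where k_λ is the size of the *largest* Jordan block for λ (equivalently, the smallest k with (A − λI)^k v = 0 for every generalised eigenvector v of λ).

  λ = -4: largest Jordan block has size 3, contributing (x + 4)^3

So m_A(x) = (x + 4)^3 = x^3 + 12*x^2 + 48*x + 64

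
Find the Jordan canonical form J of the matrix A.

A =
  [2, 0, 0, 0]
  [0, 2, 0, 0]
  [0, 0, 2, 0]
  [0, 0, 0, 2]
J_1(2) ⊕ J_1(2) ⊕ J_1(2) ⊕ J_1(2)

The characteristic polynomial is
  det(x·I − A) = x^4 - 8*x^3 + 24*x^2 - 32*x + 16 = (x - 2)^4

Eigenvalues and multiplicities (the geometric multiplicity of λ is n − rank(A − λI), which equals the number of Jordan blocks for λ):
  λ = 2: algebraic multiplicity = 4, geometric multiplicity = 4

Determining the block sizes for each eigenvalue:
  λ = 2: gm = am = 4, so every block has size 1 → block sizes [1, 1, 1, 1]

Assembling the blocks gives a Jordan form
J =
  [2, 0, 0, 0]
  [0, 2, 0, 0]
  [0, 0, 2, 0]
  [0, 0, 0, 2]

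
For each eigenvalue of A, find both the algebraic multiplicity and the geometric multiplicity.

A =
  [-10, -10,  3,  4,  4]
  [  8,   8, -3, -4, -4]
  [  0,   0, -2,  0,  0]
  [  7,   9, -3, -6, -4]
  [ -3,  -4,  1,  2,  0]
λ = -2: alg = 5, geom = 2

Step 1 — factor the characteristic polynomial to read off the algebraic multiplicities:
  χ_A(x) = (x + 2)^5

Step 2 — compute geometric multiplicities via the rank-nullity identity g(λ) = n − rank(A − λI):
  rank(A − (-2)·I) = 3, so dim ker(A − (-2)·I) = n − 3 = 2

Summary:
  λ = -2: algebraic multiplicity = 5, geometric multiplicity = 2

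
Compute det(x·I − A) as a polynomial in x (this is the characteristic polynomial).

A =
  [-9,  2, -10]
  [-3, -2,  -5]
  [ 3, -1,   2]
x^3 + 9*x^2 + 27*x + 27

Expanding det(x·I − A) (e.g. by cofactor expansion or by noting that A is similar to its Jordan form J, which has the same characteristic polynomial as A) gives
  χ_A(x) = x^3 + 9*x^2 + 27*x + 27
which factors as (x + 3)^3. The eigenvalues (with algebraic multiplicities) are λ = -3 with multiplicity 3.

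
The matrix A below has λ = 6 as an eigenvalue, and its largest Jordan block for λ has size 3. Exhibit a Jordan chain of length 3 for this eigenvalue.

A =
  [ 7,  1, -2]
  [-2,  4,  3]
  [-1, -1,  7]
A Jordan chain for λ = 6 of length 3:
v_1 = (1, -1, 0)ᵀ
v_2 = (1, -2, -1)ᵀ
v_3 = (1, 0, 0)ᵀ

Let N = A − (6)·I. We want v_3 with N^3 v_3 = 0 but N^2 v_3 ≠ 0; then v_{j-1} := N · v_j for j = 3, …, 2.

Pick v_3 = (1, 0, 0)ᵀ.
Then v_2 = N · v_3 = (1, -2, -1)ᵀ.
Then v_1 = N · v_2 = (1, -1, 0)ᵀ.

Sanity check: (A − (6)·I) v_1 = (0, 0, 0)ᵀ = 0. ✓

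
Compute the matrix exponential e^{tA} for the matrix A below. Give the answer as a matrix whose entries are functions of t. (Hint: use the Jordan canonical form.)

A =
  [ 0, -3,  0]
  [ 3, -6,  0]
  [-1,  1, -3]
e^{tA} =
  [3*t*exp(-3*t) + exp(-3*t), -3*t*exp(-3*t), 0]
  [3*t*exp(-3*t), -3*t*exp(-3*t) + exp(-3*t), 0]
  [-t*exp(-3*t), t*exp(-3*t), exp(-3*t)]

Strategy: write A = P · J · P⁻¹ where J is a Jordan canonical form, so e^{tA} = P · e^{tJ} · P⁻¹, and e^{tJ} can be computed block-by-block.

A has Jordan form
J =
  [-3,  1,  0]
  [ 0, -3,  0]
  [ 0,  0, -3]
(up to reordering of blocks).

Per-block formulas:
  For a 1×1 block at λ = -3: exp(t · [-3]) = [e^(-3t)].
  For a 2×2 Jordan block J_2(-3): exp(t · J_2(-3)) = e^(-3t)·(I + t·N), where N is the 2×2 nilpotent shift.

After assembling e^{tJ} and conjugating by P, we get:

e^{tA} =
  [3*t*exp(-3*t) + exp(-3*t), -3*t*exp(-3*t), 0]
  [3*t*exp(-3*t), -3*t*exp(-3*t) + exp(-3*t), 0]
  [-t*exp(-3*t), t*exp(-3*t), exp(-3*t)]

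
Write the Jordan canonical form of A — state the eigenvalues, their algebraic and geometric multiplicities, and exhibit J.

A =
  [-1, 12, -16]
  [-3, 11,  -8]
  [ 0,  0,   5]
J_2(5) ⊕ J_1(5)

The characteristic polynomial is
  det(x·I − A) = x^3 - 15*x^2 + 75*x - 125 = (x - 5)^3

Eigenvalues and multiplicities (the geometric multiplicity of λ is n − rank(A − λI), which equals the number of Jordan blocks for λ):
  λ = 5: algebraic multiplicity = 3, geometric multiplicity = 2

Determining the block sizes for each eigenvalue:
  λ = 5: 2 blocks summing to 3 forces exactly one block of size 2 and the rest size 1 → block sizes [2, 1]

Assembling the blocks gives a Jordan form
J =
  [5, 1, 0]
  [0, 5, 0]
  [0, 0, 5]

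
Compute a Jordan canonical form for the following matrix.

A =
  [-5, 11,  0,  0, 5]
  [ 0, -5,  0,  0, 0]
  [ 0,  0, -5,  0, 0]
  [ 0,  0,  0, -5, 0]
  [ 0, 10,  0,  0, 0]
J_2(-5) ⊕ J_1(-5) ⊕ J_1(-5) ⊕ J_1(0)

The characteristic polynomial is
  det(x·I − A) = x^5 + 20*x^4 + 150*x^3 + 500*x^2 + 625*x = x*(x + 5)^4

Eigenvalues and multiplicities (the geometric multiplicity of λ is n − rank(A − λI), which equals the number of Jordan blocks for λ):
  λ = -5: algebraic multiplicity = 4, geometric multiplicity = 3
  λ = 0: algebraic multiplicity = 1, geometric multiplicity = 1

Determining the block sizes for each eigenvalue:
  λ = -5: 3 blocks summing to 4 forces exactly one block of size 2 and the rest size 1 → block sizes [2, 1, 1]
  λ = 0: one block (gm = 1), so the single block has size am = 1 → block sizes [1]

Assembling the blocks gives a Jordan form
J =
  [-5,  1,  0,  0, 0]
  [ 0, -5,  0,  0, 0]
  [ 0,  0, -5,  0, 0]
  [ 0,  0,  0, -5, 0]
  [ 0,  0,  0,  0, 0]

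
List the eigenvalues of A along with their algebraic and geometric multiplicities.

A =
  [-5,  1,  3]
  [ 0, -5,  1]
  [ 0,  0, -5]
λ = -5: alg = 3, geom = 1

Step 1 — factor the characteristic polynomial to read off the algebraic multiplicities:
  χ_A(x) = (x + 5)^3

Step 2 — compute geometric multiplicities via the rank-nullity identity g(λ) = n − rank(A − λI):
  rank(A − (-5)·I) = 2, so dim ker(A − (-5)·I) = n − 2 = 1

Summary:
  λ = -5: algebraic multiplicity = 3, geometric multiplicity = 1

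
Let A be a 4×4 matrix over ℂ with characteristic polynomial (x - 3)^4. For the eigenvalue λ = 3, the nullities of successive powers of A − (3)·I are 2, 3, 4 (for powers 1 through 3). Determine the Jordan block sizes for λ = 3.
Block sizes for λ = 3: [3, 1]

From the dimensions of kernels of powers, the number of Jordan blocks of size at least j is d_j − d_{j−1} where d_j = dim ker(N^j) (with d_0 = 0). Computing the differences gives [2, 1, 1].
The number of blocks of size exactly k is (#blocks of size ≥ k) − (#blocks of size ≥ k + 1), so the partition is: 1 block(s) of size 1, 1 block(s) of size 3.
In nonincreasing order the block sizes are [3, 1].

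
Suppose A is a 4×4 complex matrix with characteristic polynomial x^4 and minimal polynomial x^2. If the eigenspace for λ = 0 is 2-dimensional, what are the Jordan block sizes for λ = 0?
Block sizes for λ = 0: [2, 2]

Step 1 — from the characteristic polynomial, algebraic multiplicity of λ = 0 is 4. From dim ker(A − (0)·I) = 2, there are exactly 2 Jordan blocks for λ = 0.
Step 2 — from the minimal polynomial, the factor (x − 0)^2 tells us the largest block for λ = 0 has size 2.
Step 3 — with total size 4, 2 blocks, and largest block 2, the block sizes (in nonincreasing order) are [2, 2].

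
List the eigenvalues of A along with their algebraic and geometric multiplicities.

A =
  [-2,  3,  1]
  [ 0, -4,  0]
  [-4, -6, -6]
λ = -4: alg = 3, geom = 2

Step 1 — factor the characteristic polynomial to read off the algebraic multiplicities:
  χ_A(x) = (x + 4)^3

Step 2 — compute geometric multiplicities via the rank-nullity identity g(λ) = n − rank(A − λI):
  rank(A − (-4)·I) = 1, so dim ker(A − (-4)·I) = n − 1 = 2

Summary:
  λ = -4: algebraic multiplicity = 3, geometric multiplicity = 2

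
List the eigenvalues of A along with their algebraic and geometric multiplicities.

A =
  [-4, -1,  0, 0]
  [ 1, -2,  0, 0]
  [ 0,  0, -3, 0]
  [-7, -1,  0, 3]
λ = -3: alg = 3, geom = 2; λ = 3: alg = 1, geom = 1

Step 1 — factor the characteristic polynomial to read off the algebraic multiplicities:
  χ_A(x) = (x - 3)*(x + 3)^3

Step 2 — compute geometric multiplicities via the rank-nullity identity g(λ) = n − rank(A − λI):
  rank(A − (-3)·I) = 2, so dim ker(A − (-3)·I) = n − 2 = 2
  rank(A − (3)·I) = 3, so dim ker(A − (3)·I) = n − 3 = 1

Summary:
  λ = -3: algebraic multiplicity = 3, geometric multiplicity = 2
  λ = 3: algebraic multiplicity = 1, geometric multiplicity = 1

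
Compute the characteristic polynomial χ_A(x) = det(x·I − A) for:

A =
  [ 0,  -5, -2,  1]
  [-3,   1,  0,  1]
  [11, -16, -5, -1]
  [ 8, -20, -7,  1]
x^4 + 3*x^3 + 3*x^2 + x

Expanding det(x·I − A) (e.g. by cofactor expansion or by noting that A is similar to its Jordan form J, which has the same characteristic polynomial as A) gives
  χ_A(x) = x^4 + 3*x^3 + 3*x^2 + x
which factors as x*(x + 1)^3. The eigenvalues (with algebraic multiplicities) are λ = -1 with multiplicity 3, λ = 0 with multiplicity 1.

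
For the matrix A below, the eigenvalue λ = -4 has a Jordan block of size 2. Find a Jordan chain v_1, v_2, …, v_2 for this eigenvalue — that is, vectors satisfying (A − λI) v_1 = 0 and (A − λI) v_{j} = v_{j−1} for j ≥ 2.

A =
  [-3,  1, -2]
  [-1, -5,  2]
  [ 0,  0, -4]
A Jordan chain for λ = -4 of length 2:
v_1 = (1, -1, 0)ᵀ
v_2 = (1, 0, 0)ᵀ

Let N = A − (-4)·I. We want v_2 with N^2 v_2 = 0 but N^1 v_2 ≠ 0; then v_{j-1} := N · v_j for j = 2, …, 2.

Pick v_2 = (1, 0, 0)ᵀ.
Then v_1 = N · v_2 = (1, -1, 0)ᵀ.

Sanity check: (A − (-4)·I) v_1 = (0, 0, 0)ᵀ = 0. ✓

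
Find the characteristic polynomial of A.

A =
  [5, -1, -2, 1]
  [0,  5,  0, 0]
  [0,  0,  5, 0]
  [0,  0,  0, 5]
x^4 - 20*x^3 + 150*x^2 - 500*x + 625

Expanding det(x·I − A) (e.g. by cofactor expansion or by noting that A is similar to its Jordan form J, which has the same characteristic polynomial as A) gives
  χ_A(x) = x^4 - 20*x^3 + 150*x^2 - 500*x + 625
which factors as (x - 5)^4. The eigenvalues (with algebraic multiplicities) are λ = 5 with multiplicity 4.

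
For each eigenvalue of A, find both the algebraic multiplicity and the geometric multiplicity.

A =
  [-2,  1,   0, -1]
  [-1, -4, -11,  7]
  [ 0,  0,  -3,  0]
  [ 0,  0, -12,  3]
λ = -3: alg = 3, geom = 1; λ = 3: alg = 1, geom = 1

Step 1 — factor the characteristic polynomial to read off the algebraic multiplicities:
  χ_A(x) = (x - 3)*(x + 3)^3

Step 2 — compute geometric multiplicities via the rank-nullity identity g(λ) = n − rank(A − λI):
  rank(A − (-3)·I) = 3, so dim ker(A − (-3)·I) = n − 3 = 1
  rank(A − (3)·I) = 3, so dim ker(A − (3)·I) = n − 3 = 1

Summary:
  λ = -3: algebraic multiplicity = 3, geometric multiplicity = 1
  λ = 3: algebraic multiplicity = 1, geometric multiplicity = 1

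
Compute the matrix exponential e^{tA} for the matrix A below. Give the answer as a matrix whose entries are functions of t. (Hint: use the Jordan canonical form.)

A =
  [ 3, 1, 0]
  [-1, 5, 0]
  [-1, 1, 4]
e^{tA} =
  [-t*exp(4*t) + exp(4*t), t*exp(4*t), 0]
  [-t*exp(4*t), t*exp(4*t) + exp(4*t), 0]
  [-t*exp(4*t), t*exp(4*t), exp(4*t)]

Strategy: write A = P · J · P⁻¹ where J is a Jordan canonical form, so e^{tA} = P · e^{tJ} · P⁻¹, and e^{tJ} can be computed block-by-block.

A has Jordan form
J =
  [4, 1, 0]
  [0, 4, 0]
  [0, 0, 4]
(up to reordering of blocks).

Per-block formulas:
  For a 1×1 block at λ = 4: exp(t · [4]) = [e^(4t)].
  For a 2×2 Jordan block J_2(4): exp(t · J_2(4)) = e^(4t)·(I + t·N), where N is the 2×2 nilpotent shift.

After assembling e^{tJ} and conjugating by P, we get:

e^{tA} =
  [-t*exp(4*t) + exp(4*t), t*exp(4*t), 0]
  [-t*exp(4*t), t*exp(4*t) + exp(4*t), 0]
  [-t*exp(4*t), t*exp(4*t), exp(4*t)]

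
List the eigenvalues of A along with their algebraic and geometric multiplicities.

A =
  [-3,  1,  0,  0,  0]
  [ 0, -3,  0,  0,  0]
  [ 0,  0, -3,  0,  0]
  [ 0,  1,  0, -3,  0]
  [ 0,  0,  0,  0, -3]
λ = -3: alg = 5, geom = 4

Step 1 — factor the characteristic polynomial to read off the algebraic multiplicities:
  χ_A(x) = (x + 3)^5

Step 2 — compute geometric multiplicities via the rank-nullity identity g(λ) = n − rank(A − λI):
  rank(A − (-3)·I) = 1, so dim ker(A − (-3)·I) = n − 1 = 4

Summary:
  λ = -3: algebraic multiplicity = 5, geometric multiplicity = 4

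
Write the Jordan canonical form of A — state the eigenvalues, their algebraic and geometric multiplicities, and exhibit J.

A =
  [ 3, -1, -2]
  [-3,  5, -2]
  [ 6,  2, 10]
J_2(6) ⊕ J_1(6)

The characteristic polynomial is
  det(x·I − A) = x^3 - 18*x^2 + 108*x - 216 = (x - 6)^3

Eigenvalues and multiplicities (the geometric multiplicity of λ is n − rank(A − λI), which equals the number of Jordan blocks for λ):
  λ = 6: algebraic multiplicity = 3, geometric multiplicity = 2

Determining the block sizes for each eigenvalue:
  λ = 6: 2 blocks summing to 3 forces exactly one block of size 2 and the rest size 1 → block sizes [2, 1]

Assembling the blocks gives a Jordan form
J =
  [6, 1, 0]
  [0, 6, 0]
  [0, 0, 6]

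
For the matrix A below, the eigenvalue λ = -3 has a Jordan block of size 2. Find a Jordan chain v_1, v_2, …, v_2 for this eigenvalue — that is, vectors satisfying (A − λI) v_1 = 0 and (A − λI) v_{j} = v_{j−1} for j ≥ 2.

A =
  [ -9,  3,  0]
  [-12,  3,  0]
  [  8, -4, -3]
A Jordan chain for λ = -3 of length 2:
v_1 = (-6, -12, 8)ᵀ
v_2 = (1, 0, 0)ᵀ

Let N = A − (-3)·I. We want v_2 with N^2 v_2 = 0 but N^1 v_2 ≠ 0; then v_{j-1} := N · v_j for j = 2, …, 2.

Pick v_2 = (1, 0, 0)ᵀ.
Then v_1 = N · v_2 = (-6, -12, 8)ᵀ.

Sanity check: (A − (-3)·I) v_1 = (0, 0, 0)ᵀ = 0. ✓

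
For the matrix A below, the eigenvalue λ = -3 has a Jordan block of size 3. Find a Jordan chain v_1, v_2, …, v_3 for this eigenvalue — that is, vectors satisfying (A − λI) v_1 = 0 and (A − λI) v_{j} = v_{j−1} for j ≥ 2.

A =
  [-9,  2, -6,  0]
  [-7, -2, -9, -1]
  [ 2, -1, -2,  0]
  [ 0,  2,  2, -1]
A Jordan chain for λ = -3 of length 3:
v_1 = (-4, -6, 2, 4)ᵀ
v_2 = (2, 1, -1, 2)ᵀ
v_3 = (0, 1, 0, 0)ᵀ

Let N = A − (-3)·I. We want v_3 with N^3 v_3 = 0 but N^2 v_3 ≠ 0; then v_{j-1} := N · v_j for j = 3, …, 2.

Pick v_3 = (0, 1, 0, 0)ᵀ.
Then v_2 = N · v_3 = (2, 1, -1, 2)ᵀ.
Then v_1 = N · v_2 = (-4, -6, 2, 4)ᵀ.

Sanity check: (A − (-3)·I) v_1 = (0, 0, 0, 0)ᵀ = 0. ✓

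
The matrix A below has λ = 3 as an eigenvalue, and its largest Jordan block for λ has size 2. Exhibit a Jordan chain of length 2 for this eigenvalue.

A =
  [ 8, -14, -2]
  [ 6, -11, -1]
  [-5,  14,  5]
A Jordan chain for λ = 3 of length 2:
v_1 = (-4, -2, 4)ᵀ
v_2 = (2, 1, 0)ᵀ

Let N = A − (3)·I. We want v_2 with N^2 v_2 = 0 but N^1 v_2 ≠ 0; then v_{j-1} := N · v_j for j = 2, …, 2.

Pick v_2 = (2, 1, 0)ᵀ.
Then v_1 = N · v_2 = (-4, -2, 4)ᵀ.

Sanity check: (A − (3)·I) v_1 = (0, 0, 0)ᵀ = 0. ✓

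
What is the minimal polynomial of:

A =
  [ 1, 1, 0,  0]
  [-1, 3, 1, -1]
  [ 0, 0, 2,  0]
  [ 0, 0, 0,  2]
x^3 - 6*x^2 + 12*x - 8

The characteristic polynomial is χ_A(x) = (x - 2)^4, so the eigenvalues are known. The minimal polynomial is
  m_A(x) = Π_λ (x − λ)^{k_λ}
where k_λ is the size of the *largest* Jordan block for λ (equivalently, the smallest k with (A − λI)^k v = 0 for every generalised eigenvector v of λ).

  λ = 2: largest Jordan block has size 3, contributing (x − 2)^3

So m_A(x) = (x - 2)^3 = x^3 - 6*x^2 + 12*x - 8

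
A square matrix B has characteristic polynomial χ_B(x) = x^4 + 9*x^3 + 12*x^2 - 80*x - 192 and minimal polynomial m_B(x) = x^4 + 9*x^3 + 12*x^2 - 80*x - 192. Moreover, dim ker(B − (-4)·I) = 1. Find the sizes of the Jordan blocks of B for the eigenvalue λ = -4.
Block sizes for λ = -4: [3]

Step 1 — from the characteristic polynomial, algebraic multiplicity of λ = -4 is 3. From dim ker(B − (-4)·I) = 1, there are exactly 1 Jordan blocks for λ = -4.
Step 2 — from the minimal polynomial, the factor (x + 4)^3 tells us the largest block for λ = -4 has size 3.
Step 3 — with total size 3, 1 blocks, and largest block 3, the block sizes (in nonincreasing order) are [3].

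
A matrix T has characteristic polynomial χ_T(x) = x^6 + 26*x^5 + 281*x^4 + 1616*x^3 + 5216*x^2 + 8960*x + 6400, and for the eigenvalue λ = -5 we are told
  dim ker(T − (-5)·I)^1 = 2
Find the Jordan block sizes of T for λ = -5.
Block sizes for λ = -5: [1, 1]

From the dimensions of kernels of powers, the number of Jordan blocks of size at least j is d_j − d_{j−1} where d_j = dim ker(N^j) (with d_0 = 0). Computing the differences gives [2].
The number of blocks of size exactly k is (#blocks of size ≥ k) − (#blocks of size ≥ k + 1), so the partition is: 2 block(s) of size 1.
In nonincreasing order the block sizes are [1, 1].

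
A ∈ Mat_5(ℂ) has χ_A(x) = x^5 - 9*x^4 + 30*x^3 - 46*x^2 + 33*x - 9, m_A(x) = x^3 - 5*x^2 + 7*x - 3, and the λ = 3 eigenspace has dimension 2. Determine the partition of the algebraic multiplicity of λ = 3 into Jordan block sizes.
Block sizes for λ = 3: [1, 1]

Step 1 — from the characteristic polynomial, algebraic multiplicity of λ = 3 is 2. From dim ker(A − (3)·I) = 2, there are exactly 2 Jordan blocks for λ = 3.
Step 2 — from the minimal polynomial, the factor (x − 3) tells us the largest block for λ = 3 has size 1.
Step 3 — with total size 2, 2 blocks, and largest block 1, the block sizes (in nonincreasing order) are [1, 1].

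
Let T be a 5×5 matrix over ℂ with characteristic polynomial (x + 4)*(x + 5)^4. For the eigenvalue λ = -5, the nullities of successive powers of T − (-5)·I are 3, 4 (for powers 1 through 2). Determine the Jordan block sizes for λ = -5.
Block sizes for λ = -5: [2, 1, 1]

From the dimensions of kernels of powers, the number of Jordan blocks of size at least j is d_j − d_{j−1} where d_j = dim ker(N^j) (with d_0 = 0). Computing the differences gives [3, 1].
The number of blocks of size exactly k is (#blocks of size ≥ k) − (#blocks of size ≥ k + 1), so the partition is: 2 block(s) of size 1, 1 block(s) of size 2.
In nonincreasing order the block sizes are [2, 1, 1].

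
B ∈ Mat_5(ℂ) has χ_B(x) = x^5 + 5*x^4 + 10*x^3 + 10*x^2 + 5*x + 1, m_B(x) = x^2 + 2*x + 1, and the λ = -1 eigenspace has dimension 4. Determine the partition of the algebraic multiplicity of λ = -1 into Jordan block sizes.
Block sizes for λ = -1: [2, 1, 1, 1]

Step 1 — from the characteristic polynomial, algebraic multiplicity of λ = -1 is 5. From dim ker(B − (-1)·I) = 4, there are exactly 4 Jordan blocks for λ = -1.
Step 2 — from the minimal polynomial, the factor (x + 1)^2 tells us the largest block for λ = -1 has size 2.
Step 3 — with total size 5, 4 blocks, and largest block 2, the block sizes (in nonincreasing order) are [2, 1, 1, 1].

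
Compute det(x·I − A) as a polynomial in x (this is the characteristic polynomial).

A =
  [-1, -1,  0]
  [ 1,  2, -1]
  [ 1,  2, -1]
x^3

Expanding det(x·I − A) (e.g. by cofactor expansion or by noting that A is similar to its Jordan form J, which has the same characteristic polynomial as A) gives
  χ_A(x) = x^3
which factors as x^3. The eigenvalues (with algebraic multiplicities) are λ = 0 with multiplicity 3.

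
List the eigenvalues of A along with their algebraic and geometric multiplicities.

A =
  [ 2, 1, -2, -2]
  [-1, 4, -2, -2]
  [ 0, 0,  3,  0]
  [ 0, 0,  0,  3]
λ = 3: alg = 4, geom = 3

Step 1 — factor the characteristic polynomial to read off the algebraic multiplicities:
  χ_A(x) = (x - 3)^4

Step 2 — compute geometric multiplicities via the rank-nullity identity g(λ) = n − rank(A − λI):
  rank(A − (3)·I) = 1, so dim ker(A − (3)·I) = n − 1 = 3

Summary:
  λ = 3: algebraic multiplicity = 4, geometric multiplicity = 3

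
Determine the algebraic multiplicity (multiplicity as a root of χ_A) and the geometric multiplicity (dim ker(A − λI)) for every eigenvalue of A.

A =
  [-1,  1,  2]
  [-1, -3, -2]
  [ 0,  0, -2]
λ = -2: alg = 3, geom = 2

Step 1 — factor the characteristic polynomial to read off the algebraic multiplicities:
  χ_A(x) = (x + 2)^3

Step 2 — compute geometric multiplicities via the rank-nullity identity g(λ) = n − rank(A − λI):
  rank(A − (-2)·I) = 1, so dim ker(A − (-2)·I) = n − 1 = 2

Summary:
  λ = -2: algebraic multiplicity = 3, geometric multiplicity = 2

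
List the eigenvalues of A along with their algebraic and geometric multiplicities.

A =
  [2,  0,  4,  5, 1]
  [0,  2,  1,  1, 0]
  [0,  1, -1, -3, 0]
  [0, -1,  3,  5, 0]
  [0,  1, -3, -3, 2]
λ = 2: alg = 5, geom = 2

Step 1 — factor the characteristic polynomial to read off the algebraic multiplicities:
  χ_A(x) = (x - 2)^5

Step 2 — compute geometric multiplicities via the rank-nullity identity g(λ) = n − rank(A − λI):
  rank(A − (2)·I) = 3, so dim ker(A − (2)·I) = n − 3 = 2

Summary:
  λ = 2: algebraic multiplicity = 5, geometric multiplicity = 2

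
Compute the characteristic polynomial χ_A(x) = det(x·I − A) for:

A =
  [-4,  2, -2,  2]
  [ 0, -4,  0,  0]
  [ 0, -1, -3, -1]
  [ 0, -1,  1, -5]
x^4 + 16*x^3 + 96*x^2 + 256*x + 256

Expanding det(x·I − A) (e.g. by cofactor expansion or by noting that A is similar to its Jordan form J, which has the same characteristic polynomial as A) gives
  χ_A(x) = x^4 + 16*x^3 + 96*x^2 + 256*x + 256
which factors as (x + 4)^4. The eigenvalues (with algebraic multiplicities) are λ = -4 with multiplicity 4.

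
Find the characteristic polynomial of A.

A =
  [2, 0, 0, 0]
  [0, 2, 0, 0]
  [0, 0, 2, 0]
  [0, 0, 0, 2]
x^4 - 8*x^3 + 24*x^2 - 32*x + 16

Expanding det(x·I − A) (e.g. by cofactor expansion or by noting that A is similar to its Jordan form J, which has the same characteristic polynomial as A) gives
  χ_A(x) = x^4 - 8*x^3 + 24*x^2 - 32*x + 16
which factors as (x - 2)^4. The eigenvalues (with algebraic multiplicities) are λ = 2 with multiplicity 4.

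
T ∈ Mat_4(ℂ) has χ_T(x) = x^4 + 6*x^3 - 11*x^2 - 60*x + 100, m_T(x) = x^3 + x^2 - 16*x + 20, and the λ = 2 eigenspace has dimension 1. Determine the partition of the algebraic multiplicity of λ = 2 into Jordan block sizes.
Block sizes for λ = 2: [2]

Step 1 — from the characteristic polynomial, algebraic multiplicity of λ = 2 is 2. From dim ker(T − (2)·I) = 1, there are exactly 1 Jordan blocks for λ = 2.
Step 2 — from the minimal polynomial, the factor (x − 2)^2 tells us the largest block for λ = 2 has size 2.
Step 3 — with total size 2, 1 blocks, and largest block 2, the block sizes (in nonincreasing order) are [2].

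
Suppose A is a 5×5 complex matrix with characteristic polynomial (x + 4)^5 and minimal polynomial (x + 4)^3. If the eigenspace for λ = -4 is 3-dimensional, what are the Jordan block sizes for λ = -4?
Block sizes for λ = -4: [3, 1, 1]

Step 1 — from the characteristic polynomial, algebraic multiplicity of λ = -4 is 5. From dim ker(A − (-4)·I) = 3, there are exactly 3 Jordan blocks for λ = -4.
Step 2 — from the minimal polynomial, the factor (x + 4)^3 tells us the largest block for λ = -4 has size 3.
Step 3 — with total size 5, 3 blocks, and largest block 3, the block sizes (in nonincreasing order) are [3, 1, 1].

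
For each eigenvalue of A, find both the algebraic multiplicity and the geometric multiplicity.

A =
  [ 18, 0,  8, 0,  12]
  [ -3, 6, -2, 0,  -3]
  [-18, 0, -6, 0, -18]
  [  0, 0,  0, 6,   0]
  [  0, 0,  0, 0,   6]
λ = 6: alg = 5, geom = 4

Step 1 — factor the characteristic polynomial to read off the algebraic multiplicities:
  χ_A(x) = (x - 6)^5

Step 2 — compute geometric multiplicities via the rank-nullity identity g(λ) = n − rank(A − λI):
  rank(A − (6)·I) = 1, so dim ker(A − (6)·I) = n − 1 = 4

Summary:
  λ = 6: algebraic multiplicity = 5, geometric multiplicity = 4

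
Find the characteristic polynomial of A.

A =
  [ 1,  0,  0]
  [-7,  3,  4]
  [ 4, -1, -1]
x^3 - 3*x^2 + 3*x - 1

Expanding det(x·I − A) (e.g. by cofactor expansion or by noting that A is similar to its Jordan form J, which has the same characteristic polynomial as A) gives
  χ_A(x) = x^3 - 3*x^2 + 3*x - 1
which factors as (x - 1)^3. The eigenvalues (with algebraic multiplicities) are λ = 1 with multiplicity 3.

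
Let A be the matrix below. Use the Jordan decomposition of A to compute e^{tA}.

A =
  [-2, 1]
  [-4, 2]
e^{tA} =
  [1 - 2*t, t]
  [-4*t, 2*t + 1]

Strategy: write A = P · J · P⁻¹ where J is a Jordan canonical form, so e^{tA} = P · e^{tJ} · P⁻¹, and e^{tJ} can be computed block-by-block.

A has Jordan form
J =
  [0, 1]
  [0, 0]
(up to reordering of blocks).

Per-block formulas:
  For a 2×2 Jordan block J_2(0): exp(t · J_2(0)) = e^(0t)·(I + t·N), where N is the 2×2 nilpotent shift.

After assembling e^{tJ} and conjugating by P, we get:

e^{tA} =
  [1 - 2*t, t]
  [-4*t, 2*t + 1]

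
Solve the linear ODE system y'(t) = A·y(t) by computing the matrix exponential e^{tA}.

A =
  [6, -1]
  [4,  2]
e^{tA} =
  [2*t*exp(4*t) + exp(4*t), -t*exp(4*t)]
  [4*t*exp(4*t), -2*t*exp(4*t) + exp(4*t)]

Strategy: write A = P · J · P⁻¹ where J is a Jordan canonical form, so e^{tA} = P · e^{tJ} · P⁻¹, and e^{tJ} can be computed block-by-block.

A has Jordan form
J =
  [4, 1]
  [0, 4]
(up to reordering of blocks).

Per-block formulas:
  For a 2×2 Jordan block J_2(4): exp(t · J_2(4)) = e^(4t)·(I + t·N), where N is the 2×2 nilpotent shift.

After assembling e^{tJ} and conjugating by P, we get:

e^{tA} =
  [2*t*exp(4*t) + exp(4*t), -t*exp(4*t)]
  [4*t*exp(4*t), -2*t*exp(4*t) + exp(4*t)]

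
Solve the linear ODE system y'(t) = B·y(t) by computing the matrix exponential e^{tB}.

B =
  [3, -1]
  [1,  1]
e^{tB} =
  [t*exp(2*t) + exp(2*t), -t*exp(2*t)]
  [t*exp(2*t), -t*exp(2*t) + exp(2*t)]

Strategy: write B = P · J · P⁻¹ where J is a Jordan canonical form, so e^{tB} = P · e^{tJ} · P⁻¹, and e^{tJ} can be computed block-by-block.

B has Jordan form
J =
  [2, 1]
  [0, 2]
(up to reordering of blocks).

Per-block formulas:
  For a 2×2 Jordan block J_2(2): exp(t · J_2(2)) = e^(2t)·(I + t·N), where N is the 2×2 nilpotent shift.

After assembling e^{tJ} and conjugating by P, we get:

e^{tB} =
  [t*exp(2*t) + exp(2*t), -t*exp(2*t)]
  [t*exp(2*t), -t*exp(2*t) + exp(2*t)]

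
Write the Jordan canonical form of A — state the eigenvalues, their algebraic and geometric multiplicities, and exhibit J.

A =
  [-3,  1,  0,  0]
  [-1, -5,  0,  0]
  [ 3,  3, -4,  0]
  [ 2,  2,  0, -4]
J_2(-4) ⊕ J_1(-4) ⊕ J_1(-4)

The characteristic polynomial is
  det(x·I − A) = x^4 + 16*x^3 + 96*x^2 + 256*x + 256 = (x + 4)^4

Eigenvalues and multiplicities (the geometric multiplicity of λ is n − rank(A − λI), which equals the number of Jordan blocks for λ):
  λ = -4: algebraic multiplicity = 4, geometric multiplicity = 3

Determining the block sizes for each eigenvalue:
  λ = -4: 3 blocks summing to 4 forces exactly one block of size 2 and the rest size 1 → block sizes [2, 1, 1]

Assembling the blocks gives a Jordan form
J =
  [-4,  1,  0,  0]
  [ 0, -4,  0,  0]
  [ 0,  0, -4,  0]
  [ 0,  0,  0, -4]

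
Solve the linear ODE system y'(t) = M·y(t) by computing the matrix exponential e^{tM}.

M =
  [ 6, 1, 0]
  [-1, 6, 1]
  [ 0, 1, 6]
e^{tM} =
  [-t^2*exp(6*t)/2 + exp(6*t), t*exp(6*t), t^2*exp(6*t)/2]
  [-t*exp(6*t), exp(6*t), t*exp(6*t)]
  [-t^2*exp(6*t)/2, t*exp(6*t), t^2*exp(6*t)/2 + exp(6*t)]

Strategy: write M = P · J · P⁻¹ where J is a Jordan canonical form, so e^{tM} = P · e^{tJ} · P⁻¹, and e^{tJ} can be computed block-by-block.

M has Jordan form
J =
  [6, 1, 0]
  [0, 6, 1]
  [0, 0, 6]
(up to reordering of blocks).

Per-block formulas:
  For a 3×3 Jordan block J_3(6): exp(t · J_3(6)) = e^(6t)·(I + t·N + (t^2/2)·N^2), where N is the 3×3 nilpotent shift.

After assembling e^{tJ} and conjugating by P, we get:

e^{tM} =
  [-t^2*exp(6*t)/2 + exp(6*t), t*exp(6*t), t^2*exp(6*t)/2]
  [-t*exp(6*t), exp(6*t), t*exp(6*t)]
  [-t^2*exp(6*t)/2, t*exp(6*t), t^2*exp(6*t)/2 + exp(6*t)]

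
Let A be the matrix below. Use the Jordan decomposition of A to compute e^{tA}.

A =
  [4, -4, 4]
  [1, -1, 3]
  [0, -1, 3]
e^{tA} =
  [2*t*exp(2*t) + exp(2*t), -4*t*exp(2*t), 4*t*exp(2*t)]
  [-t^2*exp(2*t)/2 + t*exp(2*t), t^2*exp(2*t) - 3*t*exp(2*t) + exp(2*t), -t^2*exp(2*t) + 3*t*exp(2*t)]
  [-t^2*exp(2*t)/2, t^2*exp(2*t) - t*exp(2*t), -t^2*exp(2*t) + t*exp(2*t) + exp(2*t)]

Strategy: write A = P · J · P⁻¹ where J is a Jordan canonical form, so e^{tA} = P · e^{tJ} · P⁻¹, and e^{tJ} can be computed block-by-block.

A has Jordan form
J =
  [2, 1, 0]
  [0, 2, 1]
  [0, 0, 2]
(up to reordering of blocks).

Per-block formulas:
  For a 3×3 Jordan block J_3(2): exp(t · J_3(2)) = e^(2t)·(I + t·N + (t^2/2)·N^2), where N is the 3×3 nilpotent shift.

After assembling e^{tJ} and conjugating by P, we get:

e^{tA} =
  [2*t*exp(2*t) + exp(2*t), -4*t*exp(2*t), 4*t*exp(2*t)]
  [-t^2*exp(2*t)/2 + t*exp(2*t), t^2*exp(2*t) - 3*t*exp(2*t) + exp(2*t), -t^2*exp(2*t) + 3*t*exp(2*t)]
  [-t^2*exp(2*t)/2, t^2*exp(2*t) - t*exp(2*t), -t^2*exp(2*t) + t*exp(2*t) + exp(2*t)]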